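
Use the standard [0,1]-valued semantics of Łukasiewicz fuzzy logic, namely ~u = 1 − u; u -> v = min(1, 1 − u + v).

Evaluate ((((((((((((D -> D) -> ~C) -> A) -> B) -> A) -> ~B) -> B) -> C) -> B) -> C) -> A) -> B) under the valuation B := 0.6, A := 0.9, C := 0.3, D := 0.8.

(D -> D): min(1, 1 − 0.8 + 0.8) = 1
~C: Łukasiewicz ¬ gives 1 − 0.3 = 0.7
((D -> D) -> ~C): min(1, 1 − 1 + 0.7) = 0.7
(((D -> D) -> ~C) -> A): min(1, 1 − 0.7 + 0.9) = 1
((((D -> D) -> ~C) -> A) -> B): min(1, 1 − 1 + 0.6) = 0.6
(((((D -> D) -> ~C) -> A) -> B) -> A): min(1, 1 − 0.6 + 0.9) = 1
~B: Łukasiewicz ¬ gives 1 − 0.6 = 0.4
((((((D -> D) -> ~C) -> A) -> B) -> A) -> ~B): min(1, 1 − 1 + 0.4) = 0.4
(((((((D -> D) -> ~C) -> A) -> B) -> A) -> ~B) -> B): min(1, 1 − 0.4 + 0.6) = 1
((((((((D -> D) -> ~C) -> A) -> B) -> A) -> ~B) -> B) -> C): min(1, 1 − 1 + 0.3) = 0.3
(((((((((D -> D) -> ~C) -> A) -> B) -> A) -> ~B) -> B) -> C) -> B): min(1, 1 − 0.3 + 0.6) = 1
((((((((((D -> D) -> ~C) -> A) -> B) -> A) -> ~B) -> B) -> C) -> B) -> C): min(1, 1 − 1 + 0.3) = 0.3
(((((((((((D -> D) -> ~C) -> A) -> B) -> A) -> ~B) -> B) -> C) -> B) -> C) -> A): min(1, 1 − 0.3 + 0.9) = 1
((((((((((((D -> D) -> ~C) -> A) -> B) -> A) -> ~B) -> B) -> C) -> B) -> C) -> A) -> B): min(1, 1 − 1 + 0.6) = 0.6

0.60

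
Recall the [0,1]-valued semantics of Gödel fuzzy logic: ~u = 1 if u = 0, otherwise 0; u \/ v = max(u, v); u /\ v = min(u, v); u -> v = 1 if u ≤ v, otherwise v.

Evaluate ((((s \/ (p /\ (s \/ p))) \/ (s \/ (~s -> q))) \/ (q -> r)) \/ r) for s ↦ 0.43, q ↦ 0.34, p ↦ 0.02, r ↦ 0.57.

1.00

(s \/ p) = max(0.43, 0.02) = 0.43
(p /\ (s \/ p)) = min(0.02, 0.43) = 0.02
(s \/ (p /\ (s \/ p))) = max(0.43, 0.02) = 0.43
~s: Gödel ¬ of 0.43 = 0 (operand ≠ 0)
(~s -> q): 0 ≤ 0.34, so result = 1
(s \/ (~s -> q)) = max(0.43, 1) = 1
((s \/ (p /\ (s \/ p))) \/ (s \/ (~s -> q))) = max(0.43, 1) = 1
(q -> r): 0.34 ≤ 0.57, so result = 1
(((s \/ (p /\ (s \/ p))) \/ (s \/ (~s -> q))) \/ (q -> r)) = max(1, 1) = 1
((((s \/ (p /\ (s \/ p))) \/ (s \/ (~s -> q))) \/ (q -> r)) \/ r) = max(1, 0.57) = 1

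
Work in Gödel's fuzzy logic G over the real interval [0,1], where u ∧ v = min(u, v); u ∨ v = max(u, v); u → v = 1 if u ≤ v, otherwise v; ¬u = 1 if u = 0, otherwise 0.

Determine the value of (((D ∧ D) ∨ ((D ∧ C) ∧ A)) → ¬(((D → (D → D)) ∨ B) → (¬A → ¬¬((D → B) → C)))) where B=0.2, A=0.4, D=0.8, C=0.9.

0.00

(D ∧ D) = min(0.8, 0.8) = 0.8
(D ∧ C) = min(0.8, 0.9) = 0.8
((D ∧ C) ∧ A) = min(0.8, 0.4) = 0.4
((D ∧ D) ∨ ((D ∧ C) ∧ A)) = max(0.8, 0.4) = 0.8
(D → D): 0.8 ≤ 0.8, so result = 1
(D → (D → D)): 0.8 ≤ 1, so result = 1
((D → (D → D)) ∨ B) = max(1, 0.2) = 1
¬A: Gödel ¬ of 0.4 = 0 (operand ≠ 0)
(D → B): 0.8 > 0.2, so result = 0.2
((D → B) → C): 0.2 ≤ 0.9, so result = 1
¬((D → B) → C): Gödel ¬ of 1 = 0 (operand ≠ 0)
¬¬((D → B) → C): Gödel ¬ of 0 = 1 (operand is 0)
(¬A → ¬¬((D → B) → C)): 0 ≤ 1, so result = 1
(((D → (D → D)) ∨ B) → (¬A → ¬¬((D → B) → C))): 1 ≤ 1, so result = 1
¬(((D → (D → D)) ∨ B) → (¬A → ¬¬((D → B) → C))): Gödel ¬ of 1 = 0 (operand ≠ 0)
(((D ∧ D) ∨ ((D ∧ C) ∧ A)) → ¬(((D → (D → D)) ∨ B) → (¬A → ¬¬((D → B) → C)))): 0.8 > 0, so result = 0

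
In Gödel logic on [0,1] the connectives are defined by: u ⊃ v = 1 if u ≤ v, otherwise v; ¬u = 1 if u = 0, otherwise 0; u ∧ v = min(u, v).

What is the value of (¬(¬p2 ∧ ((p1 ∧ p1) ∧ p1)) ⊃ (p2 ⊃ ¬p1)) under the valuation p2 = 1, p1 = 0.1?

¬p2: Gödel ¬ of 1 = 0 (operand ≠ 0)
(p1 ∧ p1) = min(0.1, 0.1) = 0.1
((p1 ∧ p1) ∧ p1) = min(0.1, 0.1) = 0.1
(¬p2 ∧ ((p1 ∧ p1) ∧ p1)) = min(0, 0.1) = 0
¬(¬p2 ∧ ((p1 ∧ p1) ∧ p1)): Gödel ¬ of 0 = 1 (operand is 0)
¬p1: Gödel ¬ of 0.1 = 0 (operand ≠ 0)
(p2 ⊃ ¬p1): 1 > 0, so result = 0
(¬(¬p2 ∧ ((p1 ∧ p1) ∧ p1)) ⊃ (p2 ⊃ ¬p1)): 1 > 0, so result = 0

0.00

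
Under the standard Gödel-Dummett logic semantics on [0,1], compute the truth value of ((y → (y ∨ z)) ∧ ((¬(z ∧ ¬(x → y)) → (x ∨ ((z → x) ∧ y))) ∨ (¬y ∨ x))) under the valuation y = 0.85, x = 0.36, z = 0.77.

0.36

(y ∨ z) = max(0.85, 0.77) = 0.85
(y → (y ∨ z)): 0.85 ≤ 0.85, so result = 1
(x → y): 0.36 ≤ 0.85, so result = 1
¬(x → y): Gödel ¬ of 1 = 0 (operand ≠ 0)
(z ∧ ¬(x → y)) = min(0.77, 0) = 0
¬(z ∧ ¬(x → y)): Gödel ¬ of 0 = 1 (operand is 0)
(z → x): 0.77 > 0.36, so result = 0.36
((z → x) ∧ y) = min(0.36, 0.85) = 0.36
(x ∨ ((z → x) ∧ y)) = max(0.36, 0.36) = 0.36
(¬(z ∧ ¬(x → y)) → (x ∨ ((z → x) ∧ y))): 1 > 0.36, so result = 0.36
¬y: Gödel ¬ of 0.85 = 0 (operand ≠ 0)
(¬y ∨ x) = max(0, 0.36) = 0.36
((¬(z ∧ ¬(x → y)) → (x ∨ ((z → x) ∧ y))) ∨ (¬y ∨ x)) = max(0.36, 0.36) = 0.36
((y → (y ∨ z)) ∧ ((¬(z ∧ ¬(x → y)) → (x ∨ ((z → x) ∧ y))) ∨ (¬y ∨ x))) = min(1, 0.36) = 0.36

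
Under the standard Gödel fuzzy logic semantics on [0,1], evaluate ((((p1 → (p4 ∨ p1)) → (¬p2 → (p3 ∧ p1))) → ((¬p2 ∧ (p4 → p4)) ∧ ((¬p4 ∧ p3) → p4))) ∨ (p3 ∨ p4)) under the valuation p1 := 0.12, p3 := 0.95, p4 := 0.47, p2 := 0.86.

(p4 ∨ p1) = max(0.47, 0.12) = 0.47
(p1 → (p4 ∨ p1)): 0.12 ≤ 0.47, so result = 1
¬p2: Gödel ¬ of 0.86 = 0 (operand ≠ 0)
(p3 ∧ p1) = min(0.95, 0.12) = 0.12
(¬p2 → (p3 ∧ p1)): 0 ≤ 0.12, so result = 1
((p1 → (p4 ∨ p1)) → (¬p2 → (p3 ∧ p1))): 1 ≤ 1, so result = 1
¬p2: Gödel ¬ of 0.86 = 0 (operand ≠ 0)
(p4 → p4): 0.47 ≤ 0.47, so result = 1
(¬p2 ∧ (p4 → p4)) = min(0, 1) = 0
¬p4: Gödel ¬ of 0.47 = 0 (operand ≠ 0)
(¬p4 ∧ p3) = min(0, 0.95) = 0
((¬p4 ∧ p3) → p4): 0 ≤ 0.47, so result = 1
((¬p2 ∧ (p4 → p4)) ∧ ((¬p4 ∧ p3) → p4)) = min(0, 1) = 0
(((p1 → (p4 ∨ p1)) → (¬p2 → (p3 ∧ p1))) → ((¬p2 ∧ (p4 → p4)) ∧ ((¬p4 ∧ p3) → p4))): 1 > 0, so result = 0
(p3 ∨ p4) = max(0.95, 0.47) = 0.95
((((p1 → (p4 ∨ p1)) → (¬p2 → (p3 ∧ p1))) → ((¬p2 ∧ (p4 → p4)) ∧ ((¬p4 ∧ p3) → p4))) ∨ (p3 ∨ p4)) = max(0, 0.95) = 0.95

0.95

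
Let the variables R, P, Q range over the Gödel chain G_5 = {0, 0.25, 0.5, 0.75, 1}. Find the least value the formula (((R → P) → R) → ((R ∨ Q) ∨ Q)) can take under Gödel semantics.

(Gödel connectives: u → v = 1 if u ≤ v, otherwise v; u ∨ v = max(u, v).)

The minimum is attained at R = 0.25, P = 0, Q = 0:
  (R → P): 0.25 > 0, so result = 0
  ((R → P) → R): 0 ≤ 0.25, so result = 1
  (R ∨ Q) = max(0.25, 0) = 0.25
  ((R ∨ Q) ∨ Q) = max(0.25, 0) = 0.25
  (((R → P) → R) → ((R ∨ Q) ∨ Q)): 1 > 0.25, so result = 0.25
Checking all 125 assignments confirms none give a value below 0.25.

0.25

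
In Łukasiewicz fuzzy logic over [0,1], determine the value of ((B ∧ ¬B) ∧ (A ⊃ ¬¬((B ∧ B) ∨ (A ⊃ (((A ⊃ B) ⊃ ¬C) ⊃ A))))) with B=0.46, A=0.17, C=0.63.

0.46

¬B: Łukasiewicz ¬ gives 1 − 0.46 = 0.54
(B ∧ ¬B) = min(0.46, 0.54) = 0.46
(B ∧ B) = min(0.46, 0.46) = 0.46
(A ⊃ B): min(1, 1 − 0.17 + 0.46) = 1
¬C: Łukasiewicz ¬ gives 1 − 0.63 = 0.37
((A ⊃ B) ⊃ ¬C): min(1, 1 − 1 + 0.37) = 0.37
(((A ⊃ B) ⊃ ¬C) ⊃ A): min(1, 1 − 0.37 + 0.17) = 0.8
(A ⊃ (((A ⊃ B) ⊃ ¬C) ⊃ A)): min(1, 1 − 0.17 + 0.8) = 1
((B ∧ B) ∨ (A ⊃ (((A ⊃ B) ⊃ ¬C) ⊃ A))) = max(0.46, 1) = 1
¬((B ∧ B) ∨ (A ⊃ (((A ⊃ B) ⊃ ¬C) ⊃ A))): Łukasiewicz ¬ gives 1 − 1 = 0
¬¬((B ∧ B) ∨ (A ⊃ (((A ⊃ B) ⊃ ¬C) ⊃ A))): Łukasiewicz ¬ gives 1 − 0 = 1
(A ⊃ ¬¬((B ∧ B) ∨ (A ⊃ (((A ⊃ B) ⊃ ¬C) ⊃ A)))): min(1, 1 − 0.17 + 1) = 1
((B ∧ ¬B) ∧ (A ⊃ ¬¬((B ∧ B) ∨ (A ⊃ (((A ⊃ B) ⊃ ¬C) ⊃ A))))) = min(0.46, 1) = 0.46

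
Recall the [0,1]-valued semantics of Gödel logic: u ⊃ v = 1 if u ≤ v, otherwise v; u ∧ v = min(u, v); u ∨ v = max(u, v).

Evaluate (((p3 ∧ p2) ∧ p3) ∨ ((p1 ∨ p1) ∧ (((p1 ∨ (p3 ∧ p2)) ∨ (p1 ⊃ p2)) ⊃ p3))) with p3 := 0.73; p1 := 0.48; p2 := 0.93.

0.73

(p3 ∧ p2) = min(0.73, 0.93) = 0.73
((p3 ∧ p2) ∧ p3) = min(0.73, 0.73) = 0.73
(p1 ∨ p1) = max(0.48, 0.48) = 0.48
(p3 ∧ p2) = min(0.73, 0.93) = 0.73
(p1 ∨ (p3 ∧ p2)) = max(0.48, 0.73) = 0.73
(p1 ⊃ p2): 0.48 ≤ 0.93, so result = 1
((p1 ∨ (p3 ∧ p2)) ∨ (p1 ⊃ p2)) = max(0.73, 1) = 1
(((p1 ∨ (p3 ∧ p2)) ∨ (p1 ⊃ p2)) ⊃ p3): 1 > 0.73, so result = 0.73
((p1 ∨ p1) ∧ (((p1 ∨ (p3 ∧ p2)) ∨ (p1 ⊃ p2)) ⊃ p3)) = min(0.48, 0.73) = 0.48
(((p3 ∧ p2) ∧ p3) ∨ ((p1 ∨ p1) ∧ (((p1 ∨ (p3 ∧ p2)) ∨ (p1 ⊃ p2)) ⊃ p3))) = max(0.73, 0.48) = 0.73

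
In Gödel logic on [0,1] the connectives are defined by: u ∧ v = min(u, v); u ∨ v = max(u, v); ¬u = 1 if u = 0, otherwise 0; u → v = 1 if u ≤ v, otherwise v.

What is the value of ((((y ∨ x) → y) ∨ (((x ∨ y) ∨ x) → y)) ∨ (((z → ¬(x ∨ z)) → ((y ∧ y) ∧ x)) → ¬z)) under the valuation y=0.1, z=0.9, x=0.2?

(y ∨ x) = max(0.1, 0.2) = 0.2
((y ∨ x) → y): 0.2 > 0.1, so result = 0.1
(x ∨ y) = max(0.2, 0.1) = 0.2
((x ∨ y) ∨ x) = max(0.2, 0.2) = 0.2
(((x ∨ y) ∨ x) → y): 0.2 > 0.1, so result = 0.1
(((y ∨ x) → y) ∨ (((x ∨ y) ∨ x) → y)) = max(0.1, 0.1) = 0.1
(x ∨ z) = max(0.2, 0.9) = 0.9
¬(x ∨ z): Gödel ¬ of 0.9 = 0 (operand ≠ 0)
(z → ¬(x ∨ z)): 0.9 > 0, so result = 0
(y ∧ y) = min(0.1, 0.1) = 0.1
((y ∧ y) ∧ x) = min(0.1, 0.2) = 0.1
((z → ¬(x ∨ z)) → ((y ∧ y) ∧ x)): 0 ≤ 0.1, so result = 1
¬z: Gödel ¬ of 0.9 = 0 (operand ≠ 0)
(((z → ¬(x ∨ z)) → ((y ∧ y) ∧ x)) → ¬z): 1 > 0, so result = 0
((((y ∨ x) → y) ∨ (((x ∨ y) ∨ x) → y)) ∨ (((z → ¬(x ∨ z)) → ((y ∧ y) ∧ x)) → ¬z)) = max(0.1, 0) = 0.1

0.10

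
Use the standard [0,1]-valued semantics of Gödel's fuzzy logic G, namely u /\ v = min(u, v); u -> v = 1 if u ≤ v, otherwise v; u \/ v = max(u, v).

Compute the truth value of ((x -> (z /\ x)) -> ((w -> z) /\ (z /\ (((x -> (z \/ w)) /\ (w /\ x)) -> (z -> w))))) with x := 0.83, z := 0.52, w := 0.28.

(z /\ x) = min(0.52, 0.83) = 0.52
(x -> (z /\ x)): 0.83 > 0.52, so result = 0.52
(w -> z): 0.28 ≤ 0.52, so result = 1
(z \/ w) = max(0.52, 0.28) = 0.52
(x -> (z \/ w)): 0.83 > 0.52, so result = 0.52
(w /\ x) = min(0.28, 0.83) = 0.28
((x -> (z \/ w)) /\ (w /\ x)) = min(0.52, 0.28) = 0.28
(z -> w): 0.52 > 0.28, so result = 0.28
(((x -> (z \/ w)) /\ (w /\ x)) -> (z -> w)): 0.28 ≤ 0.28, so result = 1
(z /\ (((x -> (z \/ w)) /\ (w /\ x)) -> (z -> w))) = min(0.52, 1) = 0.52
((w -> z) /\ (z /\ (((x -> (z \/ w)) /\ (w /\ x)) -> (z -> w)))) = min(1, 0.52) = 0.52
((x -> (z /\ x)) -> ((w -> z) /\ (z /\ (((x -> (z \/ w)) /\ (w /\ x)) -> (z -> w))))): 0.52 ≤ 0.52, so result = 1

1.00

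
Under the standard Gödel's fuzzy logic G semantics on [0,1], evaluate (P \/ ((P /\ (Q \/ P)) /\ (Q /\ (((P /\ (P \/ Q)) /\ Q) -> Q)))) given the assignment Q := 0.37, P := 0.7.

(Q \/ P) = max(0.37, 0.7) = 0.7
(P /\ (Q \/ P)) = min(0.7, 0.7) = 0.7
(P \/ Q) = max(0.7, 0.37) = 0.7
(P /\ (P \/ Q)) = min(0.7, 0.7) = 0.7
((P /\ (P \/ Q)) /\ Q) = min(0.7, 0.37) = 0.37
(((P /\ (P \/ Q)) /\ Q) -> Q): 0.37 ≤ 0.37, so result = 1
(Q /\ (((P /\ (P \/ Q)) /\ Q) -> Q)) = min(0.37, 1) = 0.37
((P /\ (Q \/ P)) /\ (Q /\ (((P /\ (P \/ Q)) /\ Q) -> Q))) = min(0.7, 0.37) = 0.37
(P \/ ((P /\ (Q \/ P)) /\ (Q /\ (((P /\ (P \/ Q)) /\ Q) -> Q)))) = max(0.7, 0.37) = 0.7

0.70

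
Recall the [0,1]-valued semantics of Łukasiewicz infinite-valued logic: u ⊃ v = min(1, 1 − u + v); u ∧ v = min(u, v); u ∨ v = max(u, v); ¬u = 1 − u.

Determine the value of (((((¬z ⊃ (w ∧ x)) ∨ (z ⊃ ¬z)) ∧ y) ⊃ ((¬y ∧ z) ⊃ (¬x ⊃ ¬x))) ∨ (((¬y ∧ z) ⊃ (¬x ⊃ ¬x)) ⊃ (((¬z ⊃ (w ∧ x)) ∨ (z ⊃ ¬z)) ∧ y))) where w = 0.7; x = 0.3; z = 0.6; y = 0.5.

1.00

¬z: Łukasiewicz ¬ gives 1 − 0.6 = 0.4
(w ∧ x) = min(0.7, 0.3) = 0.3
(¬z ⊃ (w ∧ x)): min(1, 1 − 0.4 + 0.3) = 0.9
¬z: Łukasiewicz ¬ gives 1 − 0.6 = 0.4
(z ⊃ ¬z): min(1, 1 − 0.6 + 0.4) = 0.8
((¬z ⊃ (w ∧ x)) ∨ (z ⊃ ¬z)) = max(0.9, 0.8) = 0.9
(((¬z ⊃ (w ∧ x)) ∨ (z ⊃ ¬z)) ∧ y) = min(0.9, 0.5) = 0.5
¬y: Łukasiewicz ¬ gives 1 − 0.5 = 0.5
(¬y ∧ z) = min(0.5, 0.6) = 0.5
¬x: Łukasiewicz ¬ gives 1 − 0.3 = 0.7
¬x: Łukasiewicz ¬ gives 1 − 0.3 = 0.7
(¬x ⊃ ¬x): min(1, 1 − 0.7 + 0.7) = 1
((¬y ∧ z) ⊃ (¬x ⊃ ¬x)): min(1, 1 − 0.5 + 1) = 1
((((¬z ⊃ (w ∧ x)) ∨ (z ⊃ ¬z)) ∧ y) ⊃ ((¬y ∧ z) ⊃ (¬x ⊃ ¬x))): min(1, 1 − 0.5 + 1) = 1
¬y: Łukasiewicz ¬ gives 1 − 0.5 = 0.5
(¬y ∧ z) = min(0.5, 0.6) = 0.5
¬x: Łukasiewicz ¬ gives 1 − 0.3 = 0.7
¬x: Łukasiewicz ¬ gives 1 − 0.3 = 0.7
(¬x ⊃ ¬x): min(1, 1 − 0.7 + 0.7) = 1
((¬y ∧ z) ⊃ (¬x ⊃ ¬x)): min(1, 1 − 0.5 + 1) = 1
¬z: Łukasiewicz ¬ gives 1 − 0.6 = 0.4
(w ∧ x) = min(0.7, 0.3) = 0.3
(¬z ⊃ (w ∧ x)): min(1, 1 − 0.4 + 0.3) = 0.9
¬z: Łukasiewicz ¬ gives 1 − 0.6 = 0.4
(z ⊃ ¬z): min(1, 1 − 0.6 + 0.4) = 0.8
((¬z ⊃ (w ∧ x)) ∨ (z ⊃ ¬z)) = max(0.9, 0.8) = 0.9
(((¬z ⊃ (w ∧ x)) ∨ (z ⊃ ¬z)) ∧ y) = min(0.9, 0.5) = 0.5
(((¬y ∧ z) ⊃ (¬x ⊃ ¬x)) ⊃ (((¬z ⊃ (w ∧ x)) ∨ (z ⊃ ¬z)) ∧ y)): min(1, 1 − 1 + 0.5) = 0.5
(((((¬z ⊃ (w ∧ x)) ∨ (z ⊃ ¬z)) ∧ y) ⊃ ((¬y ∧ z) ⊃ (¬x ⊃ ¬x))) ∨ (((¬y ∧ z) ⊃ (¬x ⊃ ¬x)) ⊃ (((¬z ⊃ (w ∧ x)) ∨ (z ⊃ ¬z)) ∧ y))) = max(1, 0.5) = 1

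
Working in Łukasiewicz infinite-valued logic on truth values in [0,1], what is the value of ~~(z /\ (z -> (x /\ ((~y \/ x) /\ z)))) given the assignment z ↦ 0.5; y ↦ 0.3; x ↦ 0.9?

0.50

~y: Łukasiewicz ¬ gives 1 − 0.3 = 0.7
(~y \/ x) = max(0.7, 0.9) = 0.9
((~y \/ x) /\ z) = min(0.9, 0.5) = 0.5
(x /\ ((~y \/ x) /\ z)) = min(0.9, 0.5) = 0.5
(z -> (x /\ ((~y \/ x) /\ z))): min(1, 1 − 0.5 + 0.5) = 1
(z /\ (z -> (x /\ ((~y \/ x) /\ z)))) = min(0.5, 1) = 0.5
~(z /\ (z -> (x /\ ((~y \/ x) /\ z)))): Łukasiewicz ¬ gives 1 − 0.5 = 0.5
~~(z /\ (z -> (x /\ ((~y \/ x) /\ z)))): Łukasiewicz ¬ gives 1 − 0.5 = 0.5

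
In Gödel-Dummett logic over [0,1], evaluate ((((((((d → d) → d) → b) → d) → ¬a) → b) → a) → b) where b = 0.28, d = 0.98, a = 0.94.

0.28

(d → d): 0.98 ≤ 0.98, so result = 1
((d → d) → d): 1 > 0.98, so result = 0.98
(((d → d) → d) → b): 0.98 > 0.28, so result = 0.28
((((d → d) → d) → b) → d): 0.28 ≤ 0.98, so result = 1
¬a: Gödel ¬ of 0.94 = 0 (operand ≠ 0)
(((((d → d) → d) → b) → d) → ¬a): 1 > 0, so result = 0
((((((d → d) → d) → b) → d) → ¬a) → b): 0 ≤ 0.28, so result = 1
(((((((d → d) → d) → b) → d) → ¬a) → b) → a): 1 > 0.94, so result = 0.94
((((((((d → d) → d) → b) → d) → ¬a) → b) → a) → b): 0.94 > 0.28, so result = 0.28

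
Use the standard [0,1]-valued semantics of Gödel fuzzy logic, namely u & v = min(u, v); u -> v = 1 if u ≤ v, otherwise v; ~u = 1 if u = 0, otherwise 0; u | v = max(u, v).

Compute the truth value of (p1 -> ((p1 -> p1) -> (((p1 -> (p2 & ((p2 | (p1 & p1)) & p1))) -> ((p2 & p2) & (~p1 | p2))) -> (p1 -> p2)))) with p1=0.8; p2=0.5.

(p1 -> p1): 0.8 ≤ 0.8, so result = 1
(p1 & p1) = min(0.8, 0.8) = 0.8
(p2 | (p1 & p1)) = max(0.5, 0.8) = 0.8
((p2 | (p1 & p1)) & p1) = min(0.8, 0.8) = 0.8
(p2 & ((p2 | (p1 & p1)) & p1)) = min(0.5, 0.8) = 0.5
(p1 -> (p2 & ((p2 | (p1 & p1)) & p1))): 0.8 > 0.5, so result = 0.5
(p2 & p2) = min(0.5, 0.5) = 0.5
~p1: Gödel ¬ of 0.8 = 0 (operand ≠ 0)
(~p1 | p2) = max(0, 0.5) = 0.5
((p2 & p2) & (~p1 | p2)) = min(0.5, 0.5) = 0.5
((p1 -> (p2 & ((p2 | (p1 & p1)) & p1))) -> ((p2 & p2) & (~p1 | p2))): 0.5 ≤ 0.5, so result = 1
(p1 -> p2): 0.8 > 0.5, so result = 0.5
(((p1 -> (p2 & ((p2 | (p1 & p1)) & p1))) -> ((p2 & p2) & (~p1 | p2))) -> (p1 -> p2)): 1 > 0.5, so result = 0.5
((p1 -> p1) -> (((p1 -> (p2 & ((p2 | (p1 & p1)) & p1))) -> ((p2 & p2) & (~p1 | p2))) -> (p1 -> p2))): 1 > 0.5, so result = 0.5
(p1 -> ((p1 -> p1) -> (((p1 -> (p2 & ((p2 | (p1 & p1)) & p1))) -> ((p2 & p2) & (~p1 | p2))) -> (p1 -> p2)))): 0.8 > 0.5, so result = 0.5

0.50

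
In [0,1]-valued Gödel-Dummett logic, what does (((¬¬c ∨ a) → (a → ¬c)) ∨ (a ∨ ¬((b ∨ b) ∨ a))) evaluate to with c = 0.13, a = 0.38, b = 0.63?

¬c: Gödel ¬ of 0.13 = 0 (operand ≠ 0)
¬¬c: Gödel ¬ of 0 = 1 (operand is 0)
(¬¬c ∨ a) = max(1, 0.38) = 1
¬c: Gödel ¬ of 0.13 = 0 (operand ≠ 0)
(a → ¬c): 0.38 > 0, so result = 0
((¬¬c ∨ a) → (a → ¬c)): 1 > 0, so result = 0
(b ∨ b) = max(0.63, 0.63) = 0.63
((b ∨ b) ∨ a) = max(0.63, 0.38) = 0.63
¬((b ∨ b) ∨ a): Gödel ¬ of 0.63 = 0 (operand ≠ 0)
(a ∨ ¬((b ∨ b) ∨ a)) = max(0.38, 0) = 0.38
(((¬¬c ∨ a) → (a → ¬c)) ∨ (a ∨ ¬((b ∨ b) ∨ a))) = max(0, 0.38) = 0.38

0.38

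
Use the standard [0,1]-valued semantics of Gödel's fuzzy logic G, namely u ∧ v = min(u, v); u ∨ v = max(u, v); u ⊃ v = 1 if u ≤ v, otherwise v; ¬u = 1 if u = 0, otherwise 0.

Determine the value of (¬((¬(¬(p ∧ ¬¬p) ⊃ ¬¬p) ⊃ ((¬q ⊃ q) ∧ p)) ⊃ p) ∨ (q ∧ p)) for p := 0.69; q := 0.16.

0.16

¬p: Gödel ¬ of 0.69 = 0 (operand ≠ 0)
¬¬p: Gödel ¬ of 0 = 1 (operand is 0)
(p ∧ ¬¬p) = min(0.69, 1) = 0.69
¬(p ∧ ¬¬p): Gödel ¬ of 0.69 = 0 (operand ≠ 0)
¬p: Gödel ¬ of 0.69 = 0 (operand ≠ 0)
¬¬p: Gödel ¬ of 0 = 1 (operand is 0)
(¬(p ∧ ¬¬p) ⊃ ¬¬p): 0 ≤ 1, so result = 1
¬(¬(p ∧ ¬¬p) ⊃ ¬¬p): Gödel ¬ of 1 = 0 (operand ≠ 0)
¬q: Gödel ¬ of 0.16 = 0 (operand ≠ 0)
(¬q ⊃ q): 0 ≤ 0.16, so result = 1
((¬q ⊃ q) ∧ p) = min(1, 0.69) = 0.69
(¬(¬(p ∧ ¬¬p) ⊃ ¬¬p) ⊃ ((¬q ⊃ q) ∧ p)): 0 ≤ 0.69, so result = 1
((¬(¬(p ∧ ¬¬p) ⊃ ¬¬p) ⊃ ((¬q ⊃ q) ∧ p)) ⊃ p): 1 > 0.69, so result = 0.69
¬((¬(¬(p ∧ ¬¬p) ⊃ ¬¬p) ⊃ ((¬q ⊃ q) ∧ p)) ⊃ p): Gödel ¬ of 0.69 = 0 (operand ≠ 0)
(q ∧ p) = min(0.16, 0.69) = 0.16
(¬((¬(¬(p ∧ ¬¬p) ⊃ ¬¬p) ⊃ ((¬q ⊃ q) ∧ p)) ⊃ p) ∨ (q ∧ p)) = max(0, 0.16) = 0.16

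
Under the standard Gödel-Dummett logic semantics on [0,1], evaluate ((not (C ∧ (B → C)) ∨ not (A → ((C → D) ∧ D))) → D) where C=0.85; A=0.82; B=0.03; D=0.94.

(B → C): 0.03 ≤ 0.85, so result = 1
(C ∧ (B → C)) = min(0.85, 1) = 0.85
not (C ∧ (B → C)): Gödel ¬ of 0.85 = 0 (operand ≠ 0)
(C → D): 0.85 ≤ 0.94, so result = 1
((C → D) ∧ D) = min(1, 0.94) = 0.94
(A → ((C → D) ∧ D)): 0.82 ≤ 0.94, so result = 1
not (A → ((C → D) ∧ D)): Gödel ¬ of 1 = 0 (operand ≠ 0)
(not (C ∧ (B → C)) ∨ not (A → ((C → D) ∧ D))) = max(0, 0) = 0
((not (C ∧ (B → C)) ∨ not (A → ((C → D) ∧ D))) → D): 0 ≤ 0.94, so result = 1

1.00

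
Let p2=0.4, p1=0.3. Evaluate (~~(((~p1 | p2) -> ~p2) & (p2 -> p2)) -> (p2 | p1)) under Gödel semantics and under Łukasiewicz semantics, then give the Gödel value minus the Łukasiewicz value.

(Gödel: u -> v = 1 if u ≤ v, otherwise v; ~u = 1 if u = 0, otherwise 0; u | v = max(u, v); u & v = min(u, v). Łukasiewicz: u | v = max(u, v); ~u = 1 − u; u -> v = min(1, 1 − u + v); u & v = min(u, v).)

0.50

Gödel evaluation:
  ~p1: Gödel ¬ of 0.3 = 0 (operand ≠ 0)
  (~p1 | p2) = max(0, 0.4) = 0.4
  ~p2: Gödel ¬ of 0.4 = 0 (operand ≠ 0)
  ((~p1 | p2) -> ~p2): 0.4 > 0, so result = 0
  (p2 -> p2): 0.4 ≤ 0.4, so result = 1
  (((~p1 | p2) -> ~p2) & (p2 -> p2)) = min(0, 1) = 0
  ~(((~p1 | p2) -> ~p2) & (p2 -> p2)): Gödel ¬ of 0 = 1 (operand is 0)
  ~~(((~p1 | p2) -> ~p2) & (p2 -> p2)): Gödel ¬ of 1 = 0 (operand ≠ 0)
  (p2 | p1) = max(0.4, 0.3) = 0.4
  (~~(((~p1 | p2) -> ~p2) & (p2 -> p2)) -> (p2 | p1)): 0 ≤ 0.4, so result = 1
  Gödel value = 1
Łukasiewicz evaluation:
  ~p1: Łukasiewicz ¬ gives 1 − 0.3 = 0.7
  (~p1 | p2) = max(0.7, 0.4) = 0.7
  ~p2: Łukasiewicz ¬ gives 1 − 0.4 = 0.6
  ((~p1 | p2) -> ~p2): min(1, 1 − 0.7 + 0.6) = 0.9
  (p2 -> p2): min(1, 1 − 0.4 + 0.4) = 1
  (((~p1 | p2) -> ~p2) & (p2 -> p2)) = min(0.9, 1) = 0.9
  ~(((~p1 | p2) -> ~p2) & (p2 -> p2)): Łukasiewicz ¬ gives 1 − 0.9 = 0.1
  ~~(((~p1 | p2) -> ~p2) & (p2 -> p2)): Łukasiewicz ¬ gives 1 − 0.1 = 0.9
  (p2 | p1) = max(0.4, 0.3) = 0.4
  (~~(((~p1 | p2) -> ~p2) & (p2 -> p2)) -> (p2 | p1)): min(1, 1 − 0.9 + 0.4) = 0.5
  Łukasiewicz value = 0.5
Difference: 1 − 0.5 = 0.50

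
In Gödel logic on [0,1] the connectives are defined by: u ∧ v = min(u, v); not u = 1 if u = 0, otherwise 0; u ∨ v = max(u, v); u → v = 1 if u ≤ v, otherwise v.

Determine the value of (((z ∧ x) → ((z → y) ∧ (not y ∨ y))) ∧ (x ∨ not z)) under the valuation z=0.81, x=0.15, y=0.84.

0.15

(z ∧ x) = min(0.81, 0.15) = 0.15
(z → y): 0.81 ≤ 0.84, so result = 1
not y: Gödel ¬ of 0.84 = 0 (operand ≠ 0)
(not y ∨ y) = max(0, 0.84) = 0.84
((z → y) ∧ (not y ∨ y)) = min(1, 0.84) = 0.84
((z ∧ x) → ((z → y) ∧ (not y ∨ y))): 0.15 ≤ 0.84, so result = 1
not z: Gödel ¬ of 0.81 = 0 (operand ≠ 0)
(x ∨ not z) = max(0.15, 0) = 0.15
(((z ∧ x) → ((z → y) ∧ (not y ∨ y))) ∧ (x ∨ not z)) = min(1, 0.15) = 0.15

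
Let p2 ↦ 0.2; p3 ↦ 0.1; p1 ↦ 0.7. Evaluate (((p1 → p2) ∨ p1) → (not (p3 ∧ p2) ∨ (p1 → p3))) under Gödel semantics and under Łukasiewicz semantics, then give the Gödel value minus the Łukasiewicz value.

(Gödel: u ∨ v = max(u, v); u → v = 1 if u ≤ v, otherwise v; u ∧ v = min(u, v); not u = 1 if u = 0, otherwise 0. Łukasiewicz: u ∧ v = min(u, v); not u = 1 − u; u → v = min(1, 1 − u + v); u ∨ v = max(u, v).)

-0.90

Gödel evaluation:
  (p1 → p2): 0.7 > 0.2, so result = 0.2
  ((p1 → p2) ∨ p1) = max(0.2, 0.7) = 0.7
  (p3 ∧ p2) = min(0.1, 0.2) = 0.1
  not (p3 ∧ p2): Gödel ¬ of 0.1 = 0 (operand ≠ 0)
  (p1 → p3): 0.7 > 0.1, so result = 0.1
  (not (p3 ∧ p2) ∨ (p1 → p3)) = max(0, 0.1) = 0.1
  (((p1 → p2) ∨ p1) → (not (p3 ∧ p2) ∨ (p1 → p3))): 0.7 > 0.1, so result = 0.1
  Gödel value = 0.1
Łukasiewicz evaluation:
  (p1 → p2): min(1, 1 − 0.7 + 0.2) = 0.5
  ((p1 → p2) ∨ p1) = max(0.5, 0.7) = 0.7
  (p3 ∧ p2) = min(0.1, 0.2) = 0.1
  not (p3 ∧ p2): Łukasiewicz ¬ gives 1 − 0.1 = 0.9
  (p1 → p3): min(1, 1 − 0.7 + 0.1) = 0.4
  (not (p3 ∧ p2) ∨ (p1 → p3)) = max(0.9, 0.4) = 0.9
  (((p1 → p2) ∨ p1) → (not (p3 ∧ p2) ∨ (p1 → p3))): min(1, 1 − 0.7 + 0.9) = 1
  Łukasiewicz value = 1
Difference: 0.1 − 1 = -0.90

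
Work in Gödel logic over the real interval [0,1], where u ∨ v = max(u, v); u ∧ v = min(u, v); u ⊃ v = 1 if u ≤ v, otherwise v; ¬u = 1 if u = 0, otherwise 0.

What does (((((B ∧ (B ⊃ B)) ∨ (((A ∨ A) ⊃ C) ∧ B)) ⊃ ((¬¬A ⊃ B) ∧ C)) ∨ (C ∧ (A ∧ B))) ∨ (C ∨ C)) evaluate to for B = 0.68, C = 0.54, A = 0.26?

(B ⊃ B): 0.68 ≤ 0.68, so result = 1
(B ∧ (B ⊃ B)) = min(0.68, 1) = 0.68
(A ∨ A) = max(0.26, 0.26) = 0.26
((A ∨ A) ⊃ C): 0.26 ≤ 0.54, so result = 1
(((A ∨ A) ⊃ C) ∧ B) = min(1, 0.68) = 0.68
((B ∧ (B ⊃ B)) ∨ (((A ∨ A) ⊃ C) ∧ B)) = max(0.68, 0.68) = 0.68
¬A: Gödel ¬ of 0.26 = 0 (operand ≠ 0)
¬¬A: Gödel ¬ of 0 = 1 (operand is 0)
(¬¬A ⊃ B): 1 > 0.68, so result = 0.68
((¬¬A ⊃ B) ∧ C) = min(0.68, 0.54) = 0.54
(((B ∧ (B ⊃ B)) ∨ (((A ∨ A) ⊃ C) ∧ B)) ⊃ ((¬¬A ⊃ B) ∧ C)): 0.68 > 0.54, so result = 0.54
(A ∧ B) = min(0.26, 0.68) = 0.26
(C ∧ (A ∧ B)) = min(0.54, 0.26) = 0.26
((((B ∧ (B ⊃ B)) ∨ (((A ∨ A) ⊃ C) ∧ B)) ⊃ ((¬¬A ⊃ B) ∧ C)) ∨ (C ∧ (A ∧ B))) = max(0.54, 0.26) = 0.54
(C ∨ C) = max(0.54, 0.54) = 0.54
(((((B ∧ (B ⊃ B)) ∨ (((A ∨ A) ⊃ C) ∧ B)) ⊃ ((¬¬A ⊃ B) ∧ C)) ∨ (C ∧ (A ∧ B))) ∨ (C ∨ C)) = max(0.54, 0.54) = 0.54

0.54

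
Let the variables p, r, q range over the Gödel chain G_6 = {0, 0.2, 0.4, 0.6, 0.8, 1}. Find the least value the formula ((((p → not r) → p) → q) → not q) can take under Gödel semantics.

The minimum is attained at p = 0, r = 0, q = 0.2:
  not r: Gödel ¬ of 0 = 1 (operand is 0)
  (p → not r): 0 ≤ 1, so result = 1
  ((p → not r) → p): 1 > 0, so result = 0
  (((p → not r) → p) → q): 0 ≤ 0.2, so result = 1
  not q: Gödel ¬ of 0.2 = 0 (operand ≠ 0)
  ((((p → not r) → p) → q) → not q): 1 > 0, so result = 0
Checking all 216 assignments confirms none give a value below 0.00.

0.00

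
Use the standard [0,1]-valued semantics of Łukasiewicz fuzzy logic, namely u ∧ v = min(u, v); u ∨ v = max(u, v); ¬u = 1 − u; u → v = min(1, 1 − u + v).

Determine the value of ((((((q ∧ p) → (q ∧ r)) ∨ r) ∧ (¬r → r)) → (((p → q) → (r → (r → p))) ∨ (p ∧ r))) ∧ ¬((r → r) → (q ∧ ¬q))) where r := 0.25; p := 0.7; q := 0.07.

(q ∧ p) = min(0.07, 0.7) = 0.07
(q ∧ r) = min(0.07, 0.25) = 0.07
((q ∧ p) → (q ∧ r)): min(1, 1 − 0.07 + 0.07) = 1
(((q ∧ p) → (q ∧ r)) ∨ r) = max(1, 0.25) = 1
¬r: Łukasiewicz ¬ gives 1 − 0.25 = 0.75
(¬r → r): min(1, 1 − 0.75 + 0.25) = 0.5
((((q ∧ p) → (q ∧ r)) ∨ r) ∧ (¬r → r)) = min(1, 0.5) = 0.5
(p → q): min(1, 1 − 0.7 + 0.07) = 0.37
(r → p): min(1, 1 − 0.25 + 0.7) = 1
(r → (r → p)): min(1, 1 − 0.25 + 1) = 1
((p → q) → (r → (r → p))): min(1, 1 − 0.37 + 1) = 1
(p ∧ r) = min(0.7, 0.25) = 0.25
(((p → q) → (r → (r → p))) ∨ (p ∧ r)) = max(1, 0.25) = 1
(((((q ∧ p) → (q ∧ r)) ∨ r) ∧ (¬r → r)) → (((p → q) → (r → (r → p))) ∨ (p ∧ r))): min(1, 1 − 0.5 + 1) = 1
(r → r): min(1, 1 − 0.25 + 0.25) = 1
¬q: Łukasiewicz ¬ gives 1 − 0.07 = 0.93
(q ∧ ¬q) = min(0.07, 0.93) = 0.07
((r → r) → (q ∧ ¬q)): min(1, 1 − 1 + 0.07) = 0.07
¬((r → r) → (q ∧ ¬q)): Łukasiewicz ¬ gives 1 − 0.07 = 0.93
((((((q ∧ p) → (q ∧ r)) ∨ r) ∧ (¬r → r)) → (((p → q) → (r → (r → p))) ∨ (p ∧ r))) ∧ ¬((r → r) → (q ∧ ¬q))) = min(1, 0.93) = 0.93

0.93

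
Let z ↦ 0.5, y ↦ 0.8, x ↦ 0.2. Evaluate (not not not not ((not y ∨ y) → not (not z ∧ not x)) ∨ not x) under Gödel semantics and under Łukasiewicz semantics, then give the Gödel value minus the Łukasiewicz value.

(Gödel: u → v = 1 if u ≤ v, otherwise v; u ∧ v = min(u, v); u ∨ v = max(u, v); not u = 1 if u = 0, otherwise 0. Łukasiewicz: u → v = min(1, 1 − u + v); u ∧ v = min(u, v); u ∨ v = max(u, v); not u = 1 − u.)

0.20

Gödel evaluation:
  not y: Gödel ¬ of 0.8 = 0 (operand ≠ 0)
  (not y ∨ y) = max(0, 0.8) = 0.8
  not z: Gödel ¬ of 0.5 = 0 (operand ≠ 0)
  not x: Gödel ¬ of 0.2 = 0 (operand ≠ 0)
  (not z ∧ not x) = min(0, 0) = 0
  not (not z ∧ not x): Gödel ¬ of 0 = 1 (operand is 0)
  ((not y ∨ y) → not (not z ∧ not x)): 0.8 ≤ 1, so result = 1
  not ((not y ∨ y) → not (not z ∧ not x)): Gödel ¬ of 1 = 0 (operand ≠ 0)
  not not ((not y ∨ y) → not (not z ∧ not x)): Gödel ¬ of 0 = 1 (operand is 0)
  not not not ((not y ∨ y) → not (not z ∧ not x)): Gödel ¬ of 1 = 0 (operand ≠ 0)
  not not not not ((not y ∨ y) → not (not z ∧ not x)): Gödel ¬ of 0 = 1 (operand is 0)
  not x: Gödel ¬ of 0.2 = 0 (operand ≠ 0)
  (not not not not ((not y ∨ y) → not (not z ∧ not x)) ∨ not x) = max(1, 0) = 1
  Gödel value = 1
Łukasiewicz evaluation:
  not y: Łukasiewicz ¬ gives 1 − 0.8 = 0.2
  (not y ∨ y) = max(0.2, 0.8) = 0.8
  not z: Łukasiewicz ¬ gives 1 − 0.5 = 0.5
  not x: Łukasiewicz ¬ gives 1 − 0.2 = 0.8
  (not z ∧ not x) = min(0.5, 0.8) = 0.5
  not (not z ∧ not x): Łukasiewicz ¬ gives 1 − 0.5 = 0.5
  ((not y ∨ y) → not (not z ∧ not x)): min(1, 1 − 0.8 + 0.5) = 0.7
  not ((not y ∨ y) → not (not z ∧ not x)): Łukasiewicz ¬ gives 1 − 0.7 = 0.3
  not not ((not y ∨ y) → not (not z ∧ not x)): Łukasiewicz ¬ gives 1 − 0.3 = 0.7
  not not not ((not y ∨ y) → not (not z ∧ not x)): Łukasiewicz ¬ gives 1 − 0.7 = 0.3
  not not not not ((not y ∨ y) → not (not z ∧ not x)): Łukasiewicz ¬ gives 1 − 0.3 = 0.7
  not x: Łukasiewicz ¬ gives 1 − 0.2 = 0.8
  (not not not not ((not y ∨ y) → not (not z ∧ not x)) ∨ not x) = max(0.7, 0.8) = 0.8
  Łukasiewicz value = 0.8
Difference: 1 − 0.8 = 0.20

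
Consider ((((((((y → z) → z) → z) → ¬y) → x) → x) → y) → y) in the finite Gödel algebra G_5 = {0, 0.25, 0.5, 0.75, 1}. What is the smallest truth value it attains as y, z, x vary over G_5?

The minimum is attained at y = 0.25, z = 0.25, x = 0:
  (y → z): 0.25 ≤ 0.25, so result = 1
  ((y → z) → z): 1 > 0.25, so result = 0.25
  (((y → z) → z) → z): 0.25 ≤ 0.25, so result = 1
  ¬y: Gödel ¬ of 0.25 = 0 (operand ≠ 0)
  ((((y → z) → z) → z) → ¬y): 1 > 0, so result = 0
  (((((y → z) → z) → z) → ¬y) → x): 0 ≤ 0, so result = 1
  ((((((y → z) → z) → z) → ¬y) → x) → x): 1 > 0, so result = 0
  (((((((y → z) → z) → z) → ¬y) → x) → x) → y): 0 ≤ 0.25, so result = 1
  ((((((((y → z) → z) → z) → ¬y) → x) → x) → y) → y): 1 > 0.25, so result = 0.25
Checking all 125 assignments confirms none give a value below 0.25.

0.25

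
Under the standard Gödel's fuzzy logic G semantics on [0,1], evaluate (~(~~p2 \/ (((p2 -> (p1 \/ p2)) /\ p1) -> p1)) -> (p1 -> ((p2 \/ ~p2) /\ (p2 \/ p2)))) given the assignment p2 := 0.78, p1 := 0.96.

1.00

~p2: Gödel ¬ of 0.78 = 0 (operand ≠ 0)
~~p2: Gödel ¬ of 0 = 1 (operand is 0)
(p1 \/ p2) = max(0.96, 0.78) = 0.96
(p2 -> (p1 \/ p2)): 0.78 ≤ 0.96, so result = 1
((p2 -> (p1 \/ p2)) /\ p1) = min(1, 0.96) = 0.96
(((p2 -> (p1 \/ p2)) /\ p1) -> p1): 0.96 ≤ 0.96, so result = 1
(~~p2 \/ (((p2 -> (p1 \/ p2)) /\ p1) -> p1)) = max(1, 1) = 1
~(~~p2 \/ (((p2 -> (p1 \/ p2)) /\ p1) -> p1)): Gödel ¬ of 1 = 0 (operand ≠ 0)
~p2: Gödel ¬ of 0.78 = 0 (operand ≠ 0)
(p2 \/ ~p2) = max(0.78, 0) = 0.78
(p2 \/ p2) = max(0.78, 0.78) = 0.78
((p2 \/ ~p2) /\ (p2 \/ p2)) = min(0.78, 0.78) = 0.78
(p1 -> ((p2 \/ ~p2) /\ (p2 \/ p2))): 0.96 > 0.78, so result = 0.78
(~(~~p2 \/ (((p2 -> (p1 \/ p2)) /\ p1) -> p1)) -> (p1 -> ((p2 \/ ~p2) /\ (p2 \/ p2)))): 0 ≤ 0.78, so result = 1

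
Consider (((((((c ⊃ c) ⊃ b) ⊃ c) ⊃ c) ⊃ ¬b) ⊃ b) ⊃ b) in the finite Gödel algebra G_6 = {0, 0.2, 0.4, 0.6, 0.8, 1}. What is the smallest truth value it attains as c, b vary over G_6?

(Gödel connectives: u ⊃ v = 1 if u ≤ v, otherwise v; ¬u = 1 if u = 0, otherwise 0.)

The minimum is attained at c = 0, b = 0.2:
  (c ⊃ c): 0 ≤ 0, so result = 1
  ((c ⊃ c) ⊃ b): 1 > 0.2, so result = 0.2
  (((c ⊃ c) ⊃ b) ⊃ c): 0.2 > 0, so result = 0
  ((((c ⊃ c) ⊃ b) ⊃ c) ⊃ c): 0 ≤ 0, so result = 1
  ¬b: Gödel ¬ of 0.2 = 0 (operand ≠ 0)
  (((((c ⊃ c) ⊃ b) ⊃ c) ⊃ c) ⊃ ¬b): 1 > 0, so result = 0
  ((((((c ⊃ c) ⊃ b) ⊃ c) ⊃ c) ⊃ ¬b) ⊃ b): 0 ≤ 0.2, so result = 1
  (((((((c ⊃ c) ⊃ b) ⊃ c) ⊃ c) ⊃ ¬b) ⊃ b) ⊃ b): 1 > 0.2, so result = 0.2
Checking all 36 assignments confirms none give a value below 0.20.

0.20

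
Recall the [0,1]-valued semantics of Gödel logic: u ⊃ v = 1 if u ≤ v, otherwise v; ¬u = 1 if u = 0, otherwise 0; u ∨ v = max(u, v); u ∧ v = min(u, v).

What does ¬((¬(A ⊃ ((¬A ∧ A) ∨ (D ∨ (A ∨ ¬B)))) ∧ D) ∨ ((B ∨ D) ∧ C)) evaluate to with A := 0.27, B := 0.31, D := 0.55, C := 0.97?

¬A: Gödel ¬ of 0.27 = 0 (operand ≠ 0)
(¬A ∧ A) = min(0, 0.27) = 0
¬B: Gödel ¬ of 0.31 = 0 (operand ≠ 0)
(A ∨ ¬B) = max(0.27, 0) = 0.27
(D ∨ (A ∨ ¬B)) = max(0.55, 0.27) = 0.55
((¬A ∧ A) ∨ (D ∨ (A ∨ ¬B))) = max(0, 0.55) = 0.55
(A ⊃ ((¬A ∧ A) ∨ (D ∨ (A ∨ ¬B)))): 0.27 ≤ 0.55, so result = 1
¬(A ⊃ ((¬A ∧ A) ∨ (D ∨ (A ∨ ¬B)))): Gödel ¬ of 1 = 0 (operand ≠ 0)
(¬(A ⊃ ((¬A ∧ A) ∨ (D ∨ (A ∨ ¬B)))) ∧ D) = min(0, 0.55) = 0
(B ∨ D) = max(0.31, 0.55) = 0.55
((B ∨ D) ∧ C) = min(0.55, 0.97) = 0.55
((¬(A ⊃ ((¬A ∧ A) ∨ (D ∨ (A ∨ ¬B)))) ∧ D) ∨ ((B ∨ D) ∧ C)) = max(0, 0.55) = 0.55
¬((¬(A ⊃ ((¬A ∧ A) ∨ (D ∨ (A ∨ ¬B)))) ∧ D) ∨ ((B ∨ D) ∧ C)): Gödel ¬ of 0.55 = 0 (operand ≠ 0)

0.00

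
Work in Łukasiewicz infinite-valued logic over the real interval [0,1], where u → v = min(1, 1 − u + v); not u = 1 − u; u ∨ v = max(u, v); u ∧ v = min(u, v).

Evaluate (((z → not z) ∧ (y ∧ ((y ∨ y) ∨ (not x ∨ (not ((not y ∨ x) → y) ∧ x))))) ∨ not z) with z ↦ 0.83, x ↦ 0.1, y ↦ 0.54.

0.34

not z: Łukasiewicz ¬ gives 1 − 0.83 = 0.17
(z → not z): min(1, 1 − 0.83 + 0.17) = 0.34
(y ∨ y) = max(0.54, 0.54) = 0.54
not x: Łukasiewicz ¬ gives 1 − 0.1 = 0.9
not y: Łukasiewicz ¬ gives 1 − 0.54 = 0.46
(not y ∨ x) = max(0.46, 0.1) = 0.46
((not y ∨ x) → y): min(1, 1 − 0.46 + 0.54) = 1
not ((not y ∨ x) → y): Łukasiewicz ¬ gives 1 − 1 = 0
(not ((not y ∨ x) → y) ∧ x) = min(0, 0.1) = 0
(not x ∨ (not ((not y ∨ x) → y) ∧ x)) = max(0.9, 0) = 0.9
((y ∨ y) ∨ (not x ∨ (not ((not y ∨ x) → y) ∧ x))) = max(0.54, 0.9) = 0.9
(y ∧ ((y ∨ y) ∨ (not x ∨ (not ((not y ∨ x) → y) ∧ x)))) = min(0.54, 0.9) = 0.54
((z → not z) ∧ (y ∧ ((y ∨ y) ∨ (not x ∨ (not ((not y ∨ x) → y) ∧ x))))) = min(0.34, 0.54) = 0.34
not z: Łukasiewicz ¬ gives 1 − 0.83 = 0.17
(((z → not z) ∧ (y ∧ ((y ∨ y) ∨ (not x ∨ (not ((not y ∨ x) → y) ∧ x))))) ∨ not z) = max(0.34, 0.17) = 0.34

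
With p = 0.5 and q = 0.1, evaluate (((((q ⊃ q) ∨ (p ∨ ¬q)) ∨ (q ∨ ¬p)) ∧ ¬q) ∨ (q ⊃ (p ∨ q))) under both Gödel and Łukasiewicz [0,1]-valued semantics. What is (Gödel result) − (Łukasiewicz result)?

Gödel evaluation:
  (q ⊃ q): 0.1 ≤ 0.1, so result = 1
  ¬q: Gödel ¬ of 0.1 = 0 (operand ≠ 0)
  (p ∨ ¬q) = max(0.5, 0) = 0.5
  ((q ⊃ q) ∨ (p ∨ ¬q)) = max(1, 0.5) = 1
  ¬p: Gödel ¬ of 0.5 = 0 (operand ≠ 0)
  (q ∨ ¬p) = max(0.1, 0) = 0.1
  (((q ⊃ q) ∨ (p ∨ ¬q)) ∨ (q ∨ ¬p)) = max(1, 0.1) = 1
  ¬q: Gödel ¬ of 0.1 = 0 (operand ≠ 0)
  ((((q ⊃ q) ∨ (p ∨ ¬q)) ∨ (q ∨ ¬p)) ∧ ¬q) = min(1, 0) = 0
  (p ∨ q) = max(0.5, 0.1) = 0.5
  (q ⊃ (p ∨ q)): 0.1 ≤ 0.5, so result = 1
  (((((q ⊃ q) ∨ (p ∨ ¬q)) ∨ (q ∨ ¬p)) ∧ ¬q) ∨ (q ⊃ (p ∨ q))) = max(0, 1) = 1
  Gödel value = 1
Łukasiewicz evaluation:
  (q ⊃ q): min(1, 1 − 0.1 + 0.1) = 1
  ¬q: Łukasiewicz ¬ gives 1 − 0.1 = 0.9
  (p ∨ ¬q) = max(0.5, 0.9) = 0.9
  ((q ⊃ q) ∨ (p ∨ ¬q)) = max(1, 0.9) = 1
  ¬p: Łukasiewicz ¬ gives 1 − 0.5 = 0.5
  (q ∨ ¬p) = max(0.1, 0.5) = 0.5
  (((q ⊃ q) ∨ (p ∨ ¬q)) ∨ (q ∨ ¬p)) = max(1, 0.5) = 1
  ¬q: Łukasiewicz ¬ gives 1 − 0.1 = 0.9
  ((((q ⊃ q) ∨ (p ∨ ¬q)) ∨ (q ∨ ¬p)) ∧ ¬q) = min(1, 0.9) = 0.9
  (p ∨ q) = max(0.5, 0.1) = 0.5
  (q ⊃ (p ∨ q)): min(1, 1 − 0.1 + 0.5) = 1
  (((((q ⊃ q) ∨ (p ∨ ¬q)) ∨ (q ∨ ¬p)) ∧ ¬q) ∨ (q ⊃ (p ∨ q))) = max(0.9, 1) = 1
  Łukasiewicz value = 1
Difference: 1 − 1 = 0.00

0.00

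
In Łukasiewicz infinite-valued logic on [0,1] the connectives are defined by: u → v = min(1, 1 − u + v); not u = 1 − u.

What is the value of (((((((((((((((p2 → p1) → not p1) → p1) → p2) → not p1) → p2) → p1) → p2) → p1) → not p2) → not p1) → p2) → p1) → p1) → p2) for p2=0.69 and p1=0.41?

0.69

(p2 → p1): min(1, 1 − 0.69 + 0.41) = 0.72
not p1: Łukasiewicz ¬ gives 1 − 0.41 = 0.59
((p2 → p1) → not p1): min(1, 1 − 0.72 + 0.59) = 0.87
(((p2 → p1) → not p1) → p1): min(1, 1 − 0.87 + 0.41) = 0.54
((((p2 → p1) → not p1) → p1) → p2): min(1, 1 − 0.54 + 0.69) = 1
not p1: Łukasiewicz ¬ gives 1 − 0.41 = 0.59
(((((p2 → p1) → not p1) → p1) → p2) → not p1): min(1, 1 − 1 + 0.59) = 0.59
((((((p2 → p1) → not p1) → p1) → p2) → not p1) → p2): min(1, 1 − 0.59 + 0.69) = 1
(((((((p2 → p1) → not p1) → p1) → p2) → not p1) → p2) → p1): min(1, 1 − 1 + 0.41) = 0.41
((((((((p2 → p1) → not p1) → p1) → p2) → not p1) → p2) → p1) → p2): min(1, 1 − 0.41 + 0.69) = 1
(((((((((p2 → p1) → not p1) → p1) → p2) → not p1) → p2) → p1) → p2) → p1): min(1, 1 − 1 + 0.41) = 0.41
not p2: Łukasiewicz ¬ gives 1 − 0.69 = 0.31
((((((((((p2 → p1) → not p1) → p1) → p2) → not p1) → p2) → p1) → p2) → p1) → not p2): min(1, 1 − 0.41 + 0.31) = 0.9
not p1: Łukasiewicz ¬ gives 1 − 0.41 = 0.59
(((((((((((p2 → p1) → not p1) → p1) → p2) → not p1) → p2) → p1) → p2) → p1) → not p2) → not p1): min(1, 1 − 0.9 + 0.59) = 0.69
((((((((((((p2 → p1) → not p1) → p1) → p2) → not p1) → p2) → p1) → p2) → p1) → not p2) → not p1) → p2): min(1, 1 − 0.69 + 0.69) = 1
(((((((((((((p2 → p1) → not p1) → p1) → p2) → not p1) → p2) → p1) → p2) → p1) → not p2) → not p1) → p2) → p1): min(1, 1 − 1 + 0.41) = 0.41
((((((((((((((p2 → p1) → not p1) → p1) → p2) → not p1) → p2) → p1) → p2) → p1) → not p2) → not p1) → p2) → p1) → p1): min(1, 1 − 0.41 + 0.41) = 1
(((((((((((((((p2 → p1) → not p1) → p1) → p2) → not p1) → p2) → p1) → p2) → p1) → not p2) → not p1) → p2) → p1) → p1) → p2): min(1, 1 − 1 + 0.69) = 0.69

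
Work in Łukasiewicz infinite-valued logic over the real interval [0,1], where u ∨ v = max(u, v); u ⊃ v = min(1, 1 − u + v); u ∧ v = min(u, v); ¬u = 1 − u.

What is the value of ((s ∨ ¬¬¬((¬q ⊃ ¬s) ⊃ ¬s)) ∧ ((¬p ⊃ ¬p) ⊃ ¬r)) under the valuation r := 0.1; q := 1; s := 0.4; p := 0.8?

0.40

¬q: Łukasiewicz ¬ gives 1 − 1 = 0
¬s: Łukasiewicz ¬ gives 1 − 0.4 = 0.6
(¬q ⊃ ¬s): min(1, 1 − 0 + 0.6) = 1
¬s: Łukasiewicz ¬ gives 1 − 0.4 = 0.6
((¬q ⊃ ¬s) ⊃ ¬s): min(1, 1 − 1 + 0.6) = 0.6
¬((¬q ⊃ ¬s) ⊃ ¬s): Łukasiewicz ¬ gives 1 − 0.6 = 0.4
¬¬((¬q ⊃ ¬s) ⊃ ¬s): Łukasiewicz ¬ gives 1 − 0.4 = 0.6
¬¬¬((¬q ⊃ ¬s) ⊃ ¬s): Łukasiewicz ¬ gives 1 − 0.6 = 0.4
(s ∨ ¬¬¬((¬q ⊃ ¬s) ⊃ ¬s)) = max(0.4, 0.4) = 0.4
¬p: Łukasiewicz ¬ gives 1 − 0.8 = 0.2
¬p: Łukasiewicz ¬ gives 1 − 0.8 = 0.2
(¬p ⊃ ¬p): min(1, 1 − 0.2 + 0.2) = 1
¬r: Łukasiewicz ¬ gives 1 − 0.1 = 0.9
((¬p ⊃ ¬p) ⊃ ¬r): min(1, 1 − 1 + 0.9) = 0.9
((s ∨ ¬¬¬((¬q ⊃ ¬s) ⊃ ¬s)) ∧ ((¬p ⊃ ¬p) ⊃ ¬r)) = min(0.4, 0.9) = 0.4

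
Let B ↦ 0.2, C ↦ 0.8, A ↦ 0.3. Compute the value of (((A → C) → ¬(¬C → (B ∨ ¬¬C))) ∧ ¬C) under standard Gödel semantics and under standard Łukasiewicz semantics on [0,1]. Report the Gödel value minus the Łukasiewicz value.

0.00

Gödel evaluation:
  (A → C): 0.3 ≤ 0.8, so result = 1
  ¬C: Gödel ¬ of 0.8 = 0 (operand ≠ 0)
  ¬C: Gödel ¬ of 0.8 = 0 (operand ≠ 0)
  ¬¬C: Gödel ¬ of 0 = 1 (operand is 0)
  (B ∨ ¬¬C) = max(0.2, 1) = 1
  (¬C → (B ∨ ¬¬C)): 0 ≤ 1, so result = 1
  ¬(¬C → (B ∨ ¬¬C)): Gödel ¬ of 1 = 0 (operand ≠ 0)
  ((A → C) → ¬(¬C → (B ∨ ¬¬C))): 1 > 0, so result = 0
  ¬C: Gödel ¬ of 0.8 = 0 (operand ≠ 0)
  (((A → C) → ¬(¬C → (B ∨ ¬¬C))) ∧ ¬C) = min(0, 0) = 0
  Gödel value = 0
Łukasiewicz evaluation:
  (A → C): min(1, 1 − 0.3 + 0.8) = 1
  ¬C: Łukasiewicz ¬ gives 1 − 0.8 = 0.2
  ¬C: Łukasiewicz ¬ gives 1 − 0.8 = 0.2
  ¬¬C: Łukasiewicz ¬ gives 1 − 0.2 = 0.8
  (B ∨ ¬¬C) = max(0.2, 0.8) = 0.8
  (¬C → (B ∨ ¬¬C)): min(1, 1 − 0.2 + 0.8) = 1
  ¬(¬C → (B ∨ ¬¬C)): Łukasiewicz ¬ gives 1 − 1 = 0
  ((A → C) → ¬(¬C → (B ∨ ¬¬C))): min(1, 1 − 1 + 0) = 0
  ¬C: Łukasiewicz ¬ gives 1 − 0.8 = 0.2
  (((A → C) → ¬(¬C → (B ∨ ¬¬C))) ∧ ¬C) = min(0, 0.2) = 0
  Łukasiewicz value = 0
Difference: 0 − 0 = 0.00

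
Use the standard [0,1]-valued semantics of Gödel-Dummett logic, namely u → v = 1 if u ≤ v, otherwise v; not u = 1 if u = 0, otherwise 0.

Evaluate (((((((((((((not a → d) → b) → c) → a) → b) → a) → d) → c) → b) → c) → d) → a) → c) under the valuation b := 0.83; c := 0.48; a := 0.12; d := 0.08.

0.48

not a: Gödel ¬ of 0.12 = 0 (operand ≠ 0)
(not a → d): 0 ≤ 0.08, so result = 1
((not a → d) → b): 1 > 0.83, so result = 0.83
(((not a → d) → b) → c): 0.83 > 0.48, so result = 0.48
((((not a → d) → b) → c) → a): 0.48 > 0.12, so result = 0.12
(((((not a → d) → b) → c) → a) → b): 0.12 ≤ 0.83, so result = 1
((((((not a → d) → b) → c) → a) → b) → a): 1 > 0.12, so result = 0.12
(((((((not a → d) → b) → c) → a) → b) → a) → d): 0.12 > 0.08, so result = 0.08
((((((((not a → d) → b) → c) → a) → b) → a) → d) → c): 0.08 ≤ 0.48, so result = 1
(((((((((not a → d) → b) → c) → a) → b) → a) → d) → c) → b): 1 > 0.83, so result = 0.83
((((((((((not a → d) → b) → c) → a) → b) → a) → d) → c) → b) → c): 0.83 > 0.48, so result = 0.48
(((((((((((not a → d) → b) → c) → a) → b) → a) → d) → c) → b) → c) → d): 0.48 > 0.08, so result = 0.08
((((((((((((not a → d) → b) → c) → a) → b) → a) → d) → c) → b) → c) → d) → a): 0.08 ≤ 0.12, so result = 1
(((((((((((((not a → d) → b) → c) → a) → b) → a) → d) → c) → b) → c) → d) → a) → c): 1 > 0.48, so result = 0.48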